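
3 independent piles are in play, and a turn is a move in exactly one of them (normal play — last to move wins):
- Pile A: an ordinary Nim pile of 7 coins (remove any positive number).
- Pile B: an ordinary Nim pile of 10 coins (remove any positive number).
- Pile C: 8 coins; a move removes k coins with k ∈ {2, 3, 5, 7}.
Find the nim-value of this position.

Pile A is a plain Nim pile of size 7, so its Grundy value is 7.
Pile B is a plain Nim pile of size 10, so its Grundy value is 10.
For pile C, compute g(0), g(1), … with moves {2, 3, 5, 7}:
k:     0  1  2  3  4  5  6  7  8
g(k):  0  0  1  1  2  2  3  3  4
So g(8) = 4.
The value of a disjunctive sum is the nim-sum of the parts.
Combined value = 7 XOR 10 XOR 4 = 9.

9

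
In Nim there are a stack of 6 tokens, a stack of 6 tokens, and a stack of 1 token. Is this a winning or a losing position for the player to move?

Winning position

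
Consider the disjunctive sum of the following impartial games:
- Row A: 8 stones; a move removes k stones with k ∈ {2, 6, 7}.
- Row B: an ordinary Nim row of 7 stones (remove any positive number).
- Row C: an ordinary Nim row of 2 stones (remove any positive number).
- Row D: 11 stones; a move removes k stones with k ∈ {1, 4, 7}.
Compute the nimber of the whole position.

6

Grundy values for row A (subtraction set {2, 6, 7}):
k:     0  1  2  3  4  5  6  7  8
g(k):  0  0  1  1  0  0  1  1  2
So g(8) = 2.
Row B is a plain Nim row of size 7, so its Grundy value is 7.
Row C is a plain Nim row of size 2, so its Grundy value is 2.
Build the Grundy sequence for row D with g(k) = mex{g(k−s) : s ∈ {1, 4, 7}, s ≤ k}:
g(0) = mex{} = 0
g(1) = mex{0} = 1
g(2) = mex{1} = 0
g(3) = mex{0} = 1
g(4) = mex{0,1} = 2
g(5) = mex{1,2} = 0
g(6) = mex{0} = 1
g(7) = mex{0,1} = 2
g(8) = mex{1,2} = 0
g(9) = mex{0} = 1
g(10) = mex{1} = 0
g(11) = mex{0,2} = 1
So g(11) = 1.
By the Sprague-Grundy theorem, the Grundy value of a sum of independent games is the XOR of the component values.
Combined value = 2 XOR 7 XOR 2 XOR 1 = 6.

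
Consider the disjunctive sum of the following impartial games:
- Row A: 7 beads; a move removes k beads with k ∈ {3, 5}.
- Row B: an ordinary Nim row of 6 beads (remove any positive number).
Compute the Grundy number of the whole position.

4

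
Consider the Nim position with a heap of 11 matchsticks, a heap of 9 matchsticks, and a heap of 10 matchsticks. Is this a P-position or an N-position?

N-position

Compute the nim-sum pairwise:
11 ^ 9 = 2
2 ^ 10 = 8
The nim-sum is 8 ≠ 0, so this is an N-position: the player to move can win.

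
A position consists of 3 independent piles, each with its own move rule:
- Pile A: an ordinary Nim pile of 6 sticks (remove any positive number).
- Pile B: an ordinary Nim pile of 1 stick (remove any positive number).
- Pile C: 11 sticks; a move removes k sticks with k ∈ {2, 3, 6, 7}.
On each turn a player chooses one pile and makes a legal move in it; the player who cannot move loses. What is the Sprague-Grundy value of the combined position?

Pile A is a plain Nim pile of size 6, so its Grundy value is 6.
Pile B is a plain Nim pile of size 1, so its Grundy value is 1.
For pile C, compute g(0), g(1), … with moves {2, 3, 6, 7}:
k:     0  1  2  3  4  5  6  7  8  9 10 11
g(k):  0  0  1  1  2  0  3  1  2  0  0  1
So g(11) = 1.
By the Sprague-Grundy theorem, the Grundy value of a sum of independent games is the XOR of the component values.
Combined value = 6 XOR 1 XOR 1 = 6.

6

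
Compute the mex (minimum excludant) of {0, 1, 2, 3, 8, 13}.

The values 0, 1, 2, 3 are all present; 4 is the first non-negative integer missing from the set.

4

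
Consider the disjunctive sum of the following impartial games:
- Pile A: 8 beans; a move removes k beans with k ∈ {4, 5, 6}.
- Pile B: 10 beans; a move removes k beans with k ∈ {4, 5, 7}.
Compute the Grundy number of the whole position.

Build the Grundy sequence for pile A with g(k) = mex{g(k−s) : s ∈ {4, 5, 6}, s ≤ k}:
k:     0  1  2  3  4  5  6  7  8
g(k):  0  0  0  0  1  1  1  1  2
So g(8) = 2.
Build the Grundy sequence for pile B with g(k) = mex{g(k−s) : s ∈ {4, 5, 7}, s ≤ k}:
k:     0  1  2  3  4  5  6  7  8  9 10
g(k):  0  0  0  0  1  1  1  1  2  2  2
So g(10) = 2.
By the Sprague-Grundy theorem, the Grundy value of a sum of independent games is the XOR of the component values.
Combined value = 2 ⊕ 2 = 0.

0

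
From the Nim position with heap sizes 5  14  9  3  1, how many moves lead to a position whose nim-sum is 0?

0

Compute the nim-sum pairwise:
5 ⊕ 14 = 11
11 ⊕ 9 = 2
2 ⊕ 3 = 1
1 ⊕ 1 = 0
The nim-sum is already 0, so every move leaves a nonzero nim-sum — there are no winning moves.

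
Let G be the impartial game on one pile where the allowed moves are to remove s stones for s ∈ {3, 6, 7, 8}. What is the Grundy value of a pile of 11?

0

Build the Grundy sequence with g(k) = mex{g(k−s) : s ∈ {3, 6, 7, 8}, s ≤ k}:
k:     0  1  2  3  4  5  6  7  8  9 10 11
g(k):  0  0  0  1  1  1  2  2  2  3  3  0
So g(11) = 0.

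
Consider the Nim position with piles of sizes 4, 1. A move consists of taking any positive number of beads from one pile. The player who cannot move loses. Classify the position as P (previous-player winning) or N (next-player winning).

Nim-sum: 4 ^ 1 = 5.
The nim-sum is 5 ≠ 0, so this is an N-position: the player to move can win.

N-position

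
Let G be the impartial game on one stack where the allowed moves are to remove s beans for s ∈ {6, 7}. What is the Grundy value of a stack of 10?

Grundy values for subtraction set {6, 7}:
k:     0  1  2  3  4  5  6  7  8  9 10
g(k):  0  0  0  0  0  0  1  1  1  1  1
So g(10) = 1.

1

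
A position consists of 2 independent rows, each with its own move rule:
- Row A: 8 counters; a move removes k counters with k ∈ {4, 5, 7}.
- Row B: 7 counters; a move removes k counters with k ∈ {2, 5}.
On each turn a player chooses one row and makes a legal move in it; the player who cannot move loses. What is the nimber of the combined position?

Build the Grundy sequence for row A with g(k) = mex{g(k−s) : s ∈ {4, 5, 7}, s ≤ k}:
g(0) = mex{} = 0
g(1) = mex{} = 0
g(2) = mex{} = 0
g(3) = mex{} = 0
g(4) = mex{0} = 1
g(5) = mex{0} = 1
g(6) = mex{0} = 1
g(7) = mex{0} = 1
g(8) = mex{0,1} = 2
So g(8) = 2.
For row B, compute g(0), g(1), … with moves {2, 5}:
k:     0  1  2  3  4  5  6  7
g(k):  0  0  1  1  0  2  1  0
So g(7) = 0.
The value of a disjunctive sum is the nim-sum of the parts.
Combined value = 2 XOR 0 = 2.

2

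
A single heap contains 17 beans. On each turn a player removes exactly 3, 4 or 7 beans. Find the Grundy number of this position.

Build the Grundy sequence with g(k) = mex{g(k−s) : s ∈ {3, 4, 7}, s ≤ k}:
k:     0  1  2  3  4  5  6  7  8  9 10 11 12 13 14 15 16 17
g(k):  0  0  0  1  1  1  2  2  2  3  0  0  0  1  1  1  2  2
So g(17) = 2.

2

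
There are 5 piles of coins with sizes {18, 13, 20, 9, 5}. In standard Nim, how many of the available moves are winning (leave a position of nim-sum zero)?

3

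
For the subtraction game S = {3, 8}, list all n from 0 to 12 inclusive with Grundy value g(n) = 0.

0, 1, 2, 6, 7, 11, 12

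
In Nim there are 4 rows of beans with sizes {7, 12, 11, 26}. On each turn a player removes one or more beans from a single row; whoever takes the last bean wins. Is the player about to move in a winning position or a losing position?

Winning position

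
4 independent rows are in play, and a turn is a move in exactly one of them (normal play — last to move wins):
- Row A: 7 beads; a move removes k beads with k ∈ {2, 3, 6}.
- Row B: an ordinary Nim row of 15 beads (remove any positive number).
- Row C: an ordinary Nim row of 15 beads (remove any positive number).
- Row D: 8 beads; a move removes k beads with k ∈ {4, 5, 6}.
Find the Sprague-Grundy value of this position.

3

Build the Grundy sequence for row A with g(k) = mex{g(k−s) : s ∈ {2, 3, 6}, s ≤ k}:
k:     0  1  2  3  4  5  6  7
g(k):  0  0  1  1  2  0  3  1
So g(7) = 1.
Row B is a plain Nim row of size 15, so its Grundy value is 15.
Row C is a plain Nim row of size 15, so its Grundy value is 15.
Build the Grundy sequence for row D with g(k) = mex{g(k−s) : s ∈ {4, 5, 6}, s ≤ k}:
k:     0  1  2  3  4  5  6  7  8
g(k):  0  0  0  0  1  1  1  1  2
So g(8) = 2.
The value of a disjunctive sum is the nim-sum of the parts.
Combined value = 1 ⊕ 15 ⊕ 15 ⊕ 2 = 3.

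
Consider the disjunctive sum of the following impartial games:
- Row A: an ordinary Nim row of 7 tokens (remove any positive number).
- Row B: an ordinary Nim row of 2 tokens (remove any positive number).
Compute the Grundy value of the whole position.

Row A is a plain Nim row of size 7, so its Grundy value is 7.
Row B is a plain Nim row of size 2, so its Grundy value is 2.
By the Sprague-Grundy theorem, the Grundy value of a sum of independent games is the XOR of the component values.
Combined value = 7 ⊕ 2 = 5.

5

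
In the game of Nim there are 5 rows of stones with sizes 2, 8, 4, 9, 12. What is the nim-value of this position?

11

Write each in binary and XOR column by column:
  0010  (2)
  1000  (8)
  0100  (4)
  1001  (9)
  1100  (12)
  ----
  1011  (11)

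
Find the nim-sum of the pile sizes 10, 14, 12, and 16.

24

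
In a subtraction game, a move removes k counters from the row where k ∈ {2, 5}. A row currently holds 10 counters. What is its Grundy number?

1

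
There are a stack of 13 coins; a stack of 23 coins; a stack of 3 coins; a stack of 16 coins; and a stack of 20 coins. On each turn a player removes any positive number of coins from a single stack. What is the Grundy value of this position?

29

Nim-sum: 13 ⊕ 23 ⊕ 3 ⊕ 16 ⊕ 20 = 29.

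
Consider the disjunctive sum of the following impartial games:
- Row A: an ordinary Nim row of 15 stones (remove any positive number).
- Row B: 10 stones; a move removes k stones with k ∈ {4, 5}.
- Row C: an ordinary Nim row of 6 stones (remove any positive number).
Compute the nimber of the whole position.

9

Row A is a plain Nim row of size 15, so its Grundy value is 15.
Build the Grundy sequence for row B with g(k) = mex{g(k−s) : s ∈ {4, 5}, s ≤ k}:
g(0) = mex{} = 0
g(1) = mex{} = 0
g(2) = mex{} = 0
g(3) = mex{} = 0
g(4) = mex{0} = 1
g(5) = mex{0} = 1
g(6) = mex{0} = 1
g(7) = mex{0} = 1
g(8) = mex{0,1} = 2
g(9) = mex{1} = 0
g(10) = mex{1} = 0
So g(10) = 0.
Row C is a plain Nim row of size 6, so its Grundy value is 6.
The value of a disjunctive sum is the nim-sum of the parts.
Combined value = 15 XOR 0 XOR 6 = 9.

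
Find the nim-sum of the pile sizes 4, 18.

In binary:
  00100  (4)
  10010  (18)
  -----
  10110  (22)

22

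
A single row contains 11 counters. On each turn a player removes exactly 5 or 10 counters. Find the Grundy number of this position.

2

Build the Grundy sequence with g(k) = mex{g(k−s) : s ∈ {5, 10}, s ≤ k}:
g(0) = mex{} = 0
g(1) = mex{} = 0
g(2) = mex{} = 0
g(3) = mex{} = 0
g(4) = mex{} = 0
g(5) = mex{0} = 1
g(6) = mex{0} = 1
g(7) = mex{0} = 1
g(8) = mex{0} = 1
g(9) = mex{0} = 1
g(10) = mex{0,1} = 2
g(11) = mex{0,1} = 2
So g(11) = 2.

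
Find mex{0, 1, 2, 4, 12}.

3

The values 0, 1, 2 are all present; 3 is the first non-negative integer missing from the set.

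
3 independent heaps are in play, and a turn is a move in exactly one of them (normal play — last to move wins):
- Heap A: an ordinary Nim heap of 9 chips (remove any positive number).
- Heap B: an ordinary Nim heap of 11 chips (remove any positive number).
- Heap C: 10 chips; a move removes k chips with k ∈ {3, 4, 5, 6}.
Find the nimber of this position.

2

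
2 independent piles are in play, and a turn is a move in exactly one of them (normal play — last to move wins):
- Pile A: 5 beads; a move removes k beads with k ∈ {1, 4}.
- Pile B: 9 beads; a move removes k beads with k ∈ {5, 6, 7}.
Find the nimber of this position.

1

For pile A, compute g(0), g(1), … with moves {1, 4}:
g(0) = mex{} = 0
g(1) = mex{0} = 1
g(2) = mex{1} = 0
g(3) = mex{0} = 1
g(4) = mex{0,1} = 2
g(5) = mex{1,2} = 0
So g(5) = 0.
For pile B, compute g(0), g(1), … with moves {5, 6, 7}:
k:     0  1  2  3  4  5  6  7  8  9
g(k):  0  0  0  0  0  1  1  1  1  1
So g(9) = 1.
The value of a disjunctive sum is the nim-sum of the parts.
Combined value = 0 ⊕ 1 = 1.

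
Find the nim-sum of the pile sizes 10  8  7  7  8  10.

0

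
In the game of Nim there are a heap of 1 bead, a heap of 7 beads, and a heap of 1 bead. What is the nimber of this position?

Compute the nim-sum pairwise:
1 ⊕ 7 = 6
6 ⊕ 1 = 7

7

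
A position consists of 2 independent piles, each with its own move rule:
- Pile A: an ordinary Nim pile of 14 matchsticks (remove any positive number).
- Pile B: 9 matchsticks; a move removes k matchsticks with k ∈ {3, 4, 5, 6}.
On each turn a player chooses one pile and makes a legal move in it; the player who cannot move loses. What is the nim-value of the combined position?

14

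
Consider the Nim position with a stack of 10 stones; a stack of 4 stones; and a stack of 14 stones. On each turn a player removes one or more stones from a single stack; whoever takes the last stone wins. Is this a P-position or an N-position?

P-position

Nim-sum: 10 XOR 4 XOR 14 = 0.
The nim-sum is 0, so this is a P-position: the player to move is in a losing position under optimal play.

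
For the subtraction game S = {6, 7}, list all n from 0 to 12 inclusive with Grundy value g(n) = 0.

Grundy values for subtraction set {6, 7}:
k:     0  1  2  3  4  5  6  7  8  9 10 11 12
g(k):  0  0  0  0  0  0  1  1  1  1  1  1  2
The P-positions (g = 0) in 0..12 are 0, 1, 2, 3, 4, 5.

0, 1, 2, 3, 4, 5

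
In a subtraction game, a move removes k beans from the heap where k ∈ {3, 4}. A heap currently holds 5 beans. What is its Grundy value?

Build the Grundy sequence with g(k) = mex{g(k−s) : s ∈ {3, 4}, s ≤ k}:
g(0) = mex{} = 0
g(1) = mex{} = 0
g(2) = mex{} = 0
g(3) = mex{0} = 1
g(4) = mex{0} = 1
g(5) = mex{0} = 1
So g(5) = 1.

1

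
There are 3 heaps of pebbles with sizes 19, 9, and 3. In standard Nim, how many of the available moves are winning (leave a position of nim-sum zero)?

1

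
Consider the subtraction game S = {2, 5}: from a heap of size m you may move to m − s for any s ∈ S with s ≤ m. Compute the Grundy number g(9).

Build the Grundy sequence with g(k) = mex{g(k−s) : s ∈ {2, 5}, s ≤ k}:
k:     0  1  2  3  4  5  6  7  8  9
g(k):  0  0  1  1  0  2  1  0  0  1
So g(9) = 1.

1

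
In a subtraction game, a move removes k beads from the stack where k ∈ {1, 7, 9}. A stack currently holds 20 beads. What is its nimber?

Compute g(0), g(1), … for moves {1, 7, 9}:
k:     0  1  2  3  4  5  6  7  8  9 10 11 12 13 14 15 16 17 18 19 20
g(k):  0  1  0  1  0  1  0  1  0  1  0  1  0  1  0  1  0  1  0  1  0
So g(20) = 0.

0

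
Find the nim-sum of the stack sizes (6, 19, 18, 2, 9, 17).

29

Compute the nim-sum pairwise:
6 ^ 19 = 21
21 ^ 18 = 7
7 ^ 2 = 5
5 ^ 9 = 12
12 ^ 17 = 29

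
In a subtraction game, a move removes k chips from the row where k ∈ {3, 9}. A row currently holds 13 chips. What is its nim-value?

0

Build the Grundy sequence with g(k) = mex{g(k−s) : s ∈ {3, 9}, s ≤ k}:
g(0) = mex{} = 0
g(1) = mex{} = 0
g(2) = mex{} = 0
g(3) = mex{0} = 1
g(4) = mex{0} = 1
g(5) = mex{0} = 1
g(6) = mex{1} = 0
g(7) = mex{1} = 0
g(8) = mex{1} = 0
g(9) = mex{0} = 1
g(10) = mex{0} = 1
g(11) = mex{0} = 1
g(12) = mex{1} = 0
g(13) = mex{1} = 0
So g(13) = 0.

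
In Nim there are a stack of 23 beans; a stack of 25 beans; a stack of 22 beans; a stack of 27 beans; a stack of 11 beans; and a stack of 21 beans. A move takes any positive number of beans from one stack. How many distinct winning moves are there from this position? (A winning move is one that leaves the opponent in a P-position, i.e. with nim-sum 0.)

Compute the nim-sum pairwise:
23 ^ 25 = 14
14 ^ 22 = 24
24 ^ 27 = 3
3 ^ 11 = 8
8 ^ 21 = 29
The overall nim-sum is X = 29. A stack of size p has a winning move iff p XOR X < p (reduce it to p XOR X).
  23: 23 XOR 29 = 10 < 23 — winning move (to 10).
  25: 25 XOR 29 = 4 < 25 — winning move (to 4).
  22: 22 XOR 29 = 11 < 22 — winning move (to 11).
  27: 27 XOR 29 = 6 < 27 — winning move (to 6).
  11: 11 XOR 29 = 22 ≥ 11 — no move.
  21: 21 XOR 29 = 8 < 21 — winning move (to 8).
That gives 5 winning moves.

5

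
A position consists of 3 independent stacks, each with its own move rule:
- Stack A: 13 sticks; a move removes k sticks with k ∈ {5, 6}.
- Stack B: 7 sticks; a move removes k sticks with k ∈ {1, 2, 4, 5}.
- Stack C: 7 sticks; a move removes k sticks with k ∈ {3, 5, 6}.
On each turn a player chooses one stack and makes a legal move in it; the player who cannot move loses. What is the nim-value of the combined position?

Grundy values for stack A (subtraction set {5, 6}):
k:     0  1  2  3  4  5  6  7  8  9 10 11 12 13
g(k):  0  0  0  0  0  1  1  1  1  1  2  0  0  0
So g(13) = 0.
Build the Grundy sequence for stack B with g(k) = mex{g(k−s) : s ∈ {1, 2, 4, 5}, s ≤ k}:
k:     0  1  2  3  4  5  6  7
g(k):  0  1  2  0  1  2  0  1
So g(7) = 1.
Build the Grundy sequence for stack C with g(k) = mex{g(k−s) : s ∈ {3, 5, 6}, s ≤ k}:
k:     0  1  2  3  4  5  6  7
g(k):  0  0  0  1  1  1  2  2
So g(7) = 2.
By the Sprague-Grundy theorem, the Grundy value of a sum of independent games is the XOR of the component values.
Combined value = 0 XOR 1 XOR 2 = 3.

3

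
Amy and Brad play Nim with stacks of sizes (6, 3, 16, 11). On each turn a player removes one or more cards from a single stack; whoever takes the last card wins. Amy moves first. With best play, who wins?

Compute the nim-sum pairwise:
6 ⊕ 3 = 5
5 ⊕ 16 = 21
21 ⊕ 11 = 30
The nim-sum is 30 ≠ 0, so this is an N-position: the player to move can win; Amy has a winning move.

Amy wins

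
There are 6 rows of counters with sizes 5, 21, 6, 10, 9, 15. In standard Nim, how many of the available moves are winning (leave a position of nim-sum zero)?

Write each in binary and XOR column by column:
  00101  (5)
  10101  (21)
  00110  (6)
  01010  (10)
  01001  (9)
  01111  (15)
  -----
  11010  (26)
The overall nim-sum is X = 26. A row of size p has a winning move iff p XOR X < p (reduce it to p XOR X).
  5: 5 XOR 26 = 31 ≥ 5 — no move.
  21: 21 XOR 26 = 15 < 21 — winning move (to 15).
  6: 6 XOR 26 = 28 ≥ 6 — no move.
  10: 10 XOR 26 = 16 ≥ 10 — no move.
  9: 9 XOR 26 = 19 ≥ 9 — no move.
  15: 15 XOR 26 = 21 ≥ 15 — no move.
That gives 1 winning move.

1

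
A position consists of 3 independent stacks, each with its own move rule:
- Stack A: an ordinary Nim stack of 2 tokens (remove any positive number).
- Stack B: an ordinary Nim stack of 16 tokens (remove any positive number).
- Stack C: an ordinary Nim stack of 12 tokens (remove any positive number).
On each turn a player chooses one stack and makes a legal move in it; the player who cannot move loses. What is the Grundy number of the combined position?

Stack A is a plain Nim stack of size 2, so its Grundy value is 2.
Stack B is a plain Nim stack of size 16, so its Grundy value is 16.
Stack C is a plain Nim stack of size 12, so its Grundy value is 12.
By the Sprague-Grundy theorem, the Grundy value of a sum of independent games is the XOR of the component values.
Combined value = 2 ⊕ 16 ⊕ 12 = 30.

30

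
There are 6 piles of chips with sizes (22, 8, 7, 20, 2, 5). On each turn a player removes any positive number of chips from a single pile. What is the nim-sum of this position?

10

In binary:
  10110  (22)
  01000  (8)
  00111  (7)
  10100  (20)
  00010  (2)
  00101  (5)
  -----
  01010  (10)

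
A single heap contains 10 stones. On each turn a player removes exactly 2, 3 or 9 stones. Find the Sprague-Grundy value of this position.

Compute g(0), g(1), … for moves {2, 3, 9}:
k:     0  1  2  3  4  5  6  7  8  9 10
g(k):  0  0  1  1  2  0  0  1  1  2  2
So g(10) = 2.

2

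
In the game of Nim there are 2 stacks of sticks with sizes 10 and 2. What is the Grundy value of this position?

8

In binary:
  1010  (10)
  0010  (2)
  ----
  1000  (8)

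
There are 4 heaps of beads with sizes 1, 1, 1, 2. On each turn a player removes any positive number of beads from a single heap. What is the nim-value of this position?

3

Compute the nim-sum pairwise:
1 XOR 1 = 0
0 XOR 1 = 1
1 XOR 2 = 3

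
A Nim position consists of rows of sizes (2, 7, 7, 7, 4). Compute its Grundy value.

1

Compute the nim-sum pairwise:
2 ⊕ 7 = 5
5 ⊕ 7 = 2
2 ⊕ 7 = 5
5 ⊕ 4 = 1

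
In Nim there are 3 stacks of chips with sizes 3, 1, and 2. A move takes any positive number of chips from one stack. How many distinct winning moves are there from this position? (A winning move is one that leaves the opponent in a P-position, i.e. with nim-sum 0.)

0

Compute the nim-sum pairwise:
3 ⊕ 1 = 2
2 ⊕ 2 = 0
The nim-sum is already 0, so every move leaves a nonzero nim-sum — there are no winning moves.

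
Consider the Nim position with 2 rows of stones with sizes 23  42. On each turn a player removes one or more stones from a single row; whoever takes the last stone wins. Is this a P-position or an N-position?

Write each in binary and XOR column by column:
  010111  (23)
  101010  (42)
  ------
  111101  (61)
The nim-sum is 61 ≠ 0, so this is an N-position: the player to move can win.

N-position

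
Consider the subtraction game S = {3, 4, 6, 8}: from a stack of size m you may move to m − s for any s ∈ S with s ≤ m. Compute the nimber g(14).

Grundy values for subtraction set {3, 4, 6, 8}:
k:     0  1  2  3  4  5  6  7  8  9 10 11 12 13 14
g(k):  0  0  0  1  1  1  2  2  2  3  3  0  0  0  1
So g(14) = 1.

1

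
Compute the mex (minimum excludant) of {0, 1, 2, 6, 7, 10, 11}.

The values 0, 1, 2 are all present; 3 is the first non-negative integer missing from the set.

3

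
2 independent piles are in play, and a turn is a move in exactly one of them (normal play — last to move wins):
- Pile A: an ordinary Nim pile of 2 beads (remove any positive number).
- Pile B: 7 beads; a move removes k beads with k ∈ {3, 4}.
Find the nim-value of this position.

Pile A is a plain Nim pile of size 2, so its Grundy value is 2.
Build the Grundy sequence for pile B with g(k) = mex{g(k−s) : s ∈ {3, 4}, s ≤ k}:
g(0) = mex{} = 0
g(1) = mex{} = 0
g(2) = mex{} = 0
g(3) = mex{0} = 1
g(4) = mex{0} = 1
g(5) = mex{0} = 1
g(6) = mex{0,1} = 2
g(7) = mex{1} = 0
So g(7) = 0.
By the Sprague-Grundy theorem, the Grundy value of a sum of independent games is the XOR of the component values.
Combined value = 2 ⊕ 0 = 2.

2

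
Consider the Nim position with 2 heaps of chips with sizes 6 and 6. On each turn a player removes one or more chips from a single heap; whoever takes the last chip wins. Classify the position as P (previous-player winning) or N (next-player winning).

P-position

Compute the nim-sum pairwise:
6 ^ 6 = 0
The nim-sum is 0, so this is a P-position: the player to move is in a losing position under optimal play.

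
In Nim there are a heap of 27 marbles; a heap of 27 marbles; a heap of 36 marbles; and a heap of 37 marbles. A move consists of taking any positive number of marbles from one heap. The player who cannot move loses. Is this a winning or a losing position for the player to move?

Winning position

Compute the nim-sum pairwise:
27 ^ 27 = 0
0 ^ 36 = 36
36 ^ 37 = 1
The nim-sum is 1 ≠ 0, so this is an N-position: the player to move can win.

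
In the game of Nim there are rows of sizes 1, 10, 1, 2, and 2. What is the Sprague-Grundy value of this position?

10

Compute the nim-sum pairwise:
1 ⊕ 10 = 11
11 ⊕ 1 = 10
10 ⊕ 2 = 8
8 ⊕ 2 = 10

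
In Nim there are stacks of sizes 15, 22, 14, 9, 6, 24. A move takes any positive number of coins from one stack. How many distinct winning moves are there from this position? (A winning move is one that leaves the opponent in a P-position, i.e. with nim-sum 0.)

0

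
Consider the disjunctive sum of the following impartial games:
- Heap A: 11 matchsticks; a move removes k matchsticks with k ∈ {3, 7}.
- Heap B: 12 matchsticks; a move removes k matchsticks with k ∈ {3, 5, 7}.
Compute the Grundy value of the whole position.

Grundy values for heap A (subtraction set {3, 7}):
g(0) = mex{} = 0
g(1) = mex{} = 0
g(2) = mex{} = 0
g(3) = mex{0} = 1
g(4) = mex{0} = 1
g(5) = mex{0} = 1
g(6) = mex{1} = 0
g(7) = mex{0,1} = 2
g(8) = mex{0,1} = 2
g(9) = mex{0} = 1
g(10) = mex{1,2} = 0
g(11) = mex{1,2} = 0
So g(11) = 0.
Build the Grundy sequence for heap B with g(k) = mex{g(k−s) : s ∈ {3, 5, 7}, s ≤ k}:
k:     0  1  2  3  4  5  6  7  8  9 10 11 12
g(k):  0  0  0  1  1  1  2  2  2  3  0  0  0
So g(12) = 0.
The value of a disjunctive sum is the nim-sum of the parts.
Combined value = 0 XOR 0 = 0.

0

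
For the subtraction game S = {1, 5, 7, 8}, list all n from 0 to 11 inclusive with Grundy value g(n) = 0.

0, 2, 4, 6

Grundy values for subtraction set {1, 5, 7, 8}:
k:     0  1  2  3  4  5  6  7  8  9 10 11
g(k):  0  1  0  1  0  1  0  1  2  3  2  3
The P-positions (g = 0) in 0..11 are 0, 2, 4, 6.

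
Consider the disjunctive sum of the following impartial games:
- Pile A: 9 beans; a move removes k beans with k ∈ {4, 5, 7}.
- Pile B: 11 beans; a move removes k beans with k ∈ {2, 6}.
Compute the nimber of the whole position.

3

Grundy values for pile A (subtraction set {4, 5, 7}):
g(0) = mex{} = 0
g(1) = mex{} = 0
g(2) = mex{} = 0
g(3) = mex{} = 0
g(4) = mex{0} = 1
g(5) = mex{0} = 1
g(6) = mex{0} = 1
g(7) = mex{0} = 1
g(8) = mex{0,1} = 2
g(9) = mex{0,1} = 2
So g(9) = 2.
Build the Grundy sequence for pile B with g(k) = mex{g(k−s) : s ∈ {2, 6}, s ≤ k}:
k:     0  1  2  3  4  5  6  7  8  9 10 11
g(k):  0  0  1  1  0  0  1  1  0  0  1  1
So g(11) = 1.
The value of a disjunctive sum is the nim-sum of the parts.
Combined value = 2 XOR 1 = 3.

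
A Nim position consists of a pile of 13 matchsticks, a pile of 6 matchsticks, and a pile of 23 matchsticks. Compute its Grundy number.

28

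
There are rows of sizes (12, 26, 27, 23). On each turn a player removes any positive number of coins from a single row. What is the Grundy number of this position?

26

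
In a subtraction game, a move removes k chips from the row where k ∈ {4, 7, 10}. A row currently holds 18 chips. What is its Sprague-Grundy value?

Compute g(0), g(1), … for moves {4, 7, 10}:
k:     0  1  2  3  4  5  6  7  8  9 10 11 12 13 14 15 16 17 18
g(k):  0  0  0  0  1  1  1  1  2  2  2  2  3  3  0  0  0  0  1
So g(18) = 1.

1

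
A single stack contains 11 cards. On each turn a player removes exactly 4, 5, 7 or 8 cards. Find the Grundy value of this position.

Build the Grundy sequence with g(k) = mex{g(k−s) : s ∈ {4, 5, 7, 8}, s ≤ k}:
k:     0  1  2  3  4  5  6  7  8  9 10 11
g(k):  0  0  0  0  1  1  1  1  2  2  2  2
So g(11) = 2.

2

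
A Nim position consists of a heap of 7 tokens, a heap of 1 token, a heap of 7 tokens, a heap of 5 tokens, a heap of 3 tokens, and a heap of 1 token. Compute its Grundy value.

6

Bitwise XOR of the heap sizes:
  111  (7)
  001  (1)
  111  (7)
  101  (5)
  011  (3)
  001  (1)
  ---
  110  (6)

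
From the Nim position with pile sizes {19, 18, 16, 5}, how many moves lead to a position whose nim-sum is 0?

Bitwise XOR of the heap sizes:
  10011  (19)
  10010  (18)
  10000  (16)
  00101  (5)
  -----
  10100  (20)
The overall nim-sum is X = 20. A pile of size p has a winning move iff p XOR X < p (reduce it to p XOR X).
  19: 19 XOR 20 = 7 < 19 — winning move (to 7).
  18: 18 XOR 20 = 6 < 18 — winning move (to 6).
  16: 16 XOR 20 = 4 < 16 — winning move (to 4).
  5: 5 XOR 20 = 17 ≥ 5 — no move.
That gives 3 winning moves.

3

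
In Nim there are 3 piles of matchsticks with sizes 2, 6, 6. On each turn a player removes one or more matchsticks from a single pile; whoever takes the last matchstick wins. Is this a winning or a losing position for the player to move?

Compute the nim-sum pairwise:
2 ⊕ 6 = 4
4 ⊕ 6 = 2
The nim-sum is 2 ≠ 0, so this is an N-position: the player to move can win.

Winning position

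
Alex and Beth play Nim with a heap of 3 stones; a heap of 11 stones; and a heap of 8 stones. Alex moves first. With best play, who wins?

Beth wins

Write each in binary and XOR column by column:
  0011  (3)
  1011  (11)
  1000  (8)
  ----
  0000  (0)
The nim-sum is 0, so this is a P-position: the player to move is in a losing position under optimal play; Alex is about to move from it and so loses — Beth wins.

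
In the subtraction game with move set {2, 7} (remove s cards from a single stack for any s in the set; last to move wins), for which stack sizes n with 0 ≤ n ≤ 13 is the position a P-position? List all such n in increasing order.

0, 1, 4, 5, 9, 10, 13

Compute g(0), g(1), … for moves {2, 7}:
k:     0  1  2  3  4  5  6  7  8  9 10 11 12 13
g(k):  0  0  1  1  0  0  1  1  2  0  0  1  1  0
The P-positions (g = 0) in 0..13 are 0, 1, 4, 5, 9, 10, 13.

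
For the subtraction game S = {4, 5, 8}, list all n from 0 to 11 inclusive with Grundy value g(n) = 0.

0, 1, 2, 3

Grundy values for subtraction set {4, 5, 8}:
k:     0  1  2  3  4  5  6  7  8  9 10 11
g(k):  0  0  0  0  1  1  1  1  2  2  2  2
The P-positions (g = 0) in 0..11 are 0, 1, 2, 3.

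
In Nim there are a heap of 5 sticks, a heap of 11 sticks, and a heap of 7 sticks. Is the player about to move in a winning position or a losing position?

Nim-sum: 5 ^ 11 ^ 7 = 9.
The nim-sum is 9 ≠ 0, so this is an N-position: the player to move can win.

Winning position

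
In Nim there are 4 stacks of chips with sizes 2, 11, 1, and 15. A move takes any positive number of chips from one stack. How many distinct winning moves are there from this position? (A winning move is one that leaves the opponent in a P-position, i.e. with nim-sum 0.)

1

Compute the nim-sum pairwise:
2 ⊕ 11 = 9
9 ⊕ 1 = 8
8 ⊕ 15 = 7
The overall nim-sum is X = 7. A stack of size p has a winning move iff p XOR X < p (reduce it to p XOR X).
  2: 2 XOR 7 = 5 ≥ 2 — no move.
  11: 11 XOR 7 = 12 ≥ 11 — no move.
  1: 1 XOR 7 = 6 ≥ 1 — no move.
  15: 15 XOR 7 = 8 < 15 — winning move (to 8).
That gives 1 winning move.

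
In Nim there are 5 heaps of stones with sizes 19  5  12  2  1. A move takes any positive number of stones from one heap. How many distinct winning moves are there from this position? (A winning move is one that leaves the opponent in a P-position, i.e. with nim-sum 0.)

1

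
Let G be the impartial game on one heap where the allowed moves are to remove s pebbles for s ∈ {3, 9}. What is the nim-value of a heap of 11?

1

Build the Grundy sequence with g(k) = mex{g(k−s) : s ∈ {3, 9}, s ≤ k}:
k:     0  1  2  3  4  5  6  7  8  9 10 11
g(k):  0  0  0  1  1  1  0  0  0  1  1  1
So g(11) = 1.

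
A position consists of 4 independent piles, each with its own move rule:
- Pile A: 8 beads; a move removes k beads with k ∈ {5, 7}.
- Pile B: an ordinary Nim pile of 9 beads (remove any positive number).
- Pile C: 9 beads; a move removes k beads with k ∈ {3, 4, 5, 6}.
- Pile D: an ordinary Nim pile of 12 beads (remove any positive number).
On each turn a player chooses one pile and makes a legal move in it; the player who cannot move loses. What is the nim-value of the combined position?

4

Grundy values for pile A (subtraction set {5, 7}):
g(0) = mex{} = 0
g(1) = mex{} = 0
g(2) = mex{} = 0
g(3) = mex{} = 0
g(4) = mex{} = 0
g(5) = mex{0} = 1
g(6) = mex{0} = 1
g(7) = mex{0} = 1
g(8) = mex{0} = 1
So g(8) = 1.
Pile B is a plain Nim pile of size 9, so its Grundy value is 9.
For pile C, compute g(0), g(1), … with moves {3, 4, 5, 6}:
k:     0  1  2  3  4  5  6  7  8  9
g(k):  0  0  0  1  1  1  2  2  2  0
So g(9) = 0.
Pile D is a plain Nim pile of size 12, so its Grundy value is 12.
By the Sprague-Grundy theorem, the Grundy value of a sum of independent games is the XOR of the component values.
Combined value = 1 XOR 9 XOR 0 XOR 12 = 4.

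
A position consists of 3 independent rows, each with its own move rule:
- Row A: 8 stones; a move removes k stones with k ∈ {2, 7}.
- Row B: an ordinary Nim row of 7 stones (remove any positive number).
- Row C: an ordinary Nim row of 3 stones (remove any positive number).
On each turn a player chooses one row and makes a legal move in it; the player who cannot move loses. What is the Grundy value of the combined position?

6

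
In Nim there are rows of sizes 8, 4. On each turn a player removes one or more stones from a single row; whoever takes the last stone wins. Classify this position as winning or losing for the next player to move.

Winning position

Compute the nim-sum pairwise:
8 ^ 4 = 12
The nim-sum is 12 ≠ 0, so this is an N-position: the player to move can win.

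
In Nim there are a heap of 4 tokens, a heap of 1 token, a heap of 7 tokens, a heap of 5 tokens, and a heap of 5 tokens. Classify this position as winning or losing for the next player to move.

Winning position

Write each in binary and XOR column by column:
  100  (4)
  001  (1)
  111  (7)
  101  (5)
  101  (5)
  ---
  010  (2)
The nim-sum is 2 ≠ 0, so this is an N-position: the player to move can win.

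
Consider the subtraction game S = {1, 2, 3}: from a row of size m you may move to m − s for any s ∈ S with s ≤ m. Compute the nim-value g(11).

3

Build the Grundy sequence with g(k) = mex{g(k−s) : s ∈ {1, 2, 3}, s ≤ k}:
g(0) = mex{} = 0
g(1) = mex{0} = 1
g(2) = mex{0,1} = 2
g(3) = mex{0,1,2} = 3
g(4) = mex{1,2,3} = 0
g(5) = mex{0,2,3} = 1
g(6) = mex{0,1,3} = 2
g(7) = mex{0,1,2} = 3
g(8) = mex{1,2,3} = 0
g(9) = mex{0,2,3} = 1
g(10) = mex{0,1,3} = 2
g(11) = mex{0,1,2} = 3
So g(11) = 3.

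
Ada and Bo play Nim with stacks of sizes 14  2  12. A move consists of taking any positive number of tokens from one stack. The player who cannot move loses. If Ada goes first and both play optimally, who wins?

Nim-sum: 14 ⊕ 2 ⊕ 12 = 0.
The nim-sum is 0, so this is a P-position: the player to move is in a losing position under optimal play; Ada is about to move from it and so loses — Bo wins.

Bo wins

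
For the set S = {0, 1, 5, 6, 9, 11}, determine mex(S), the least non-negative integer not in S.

The values 0, 1 are all present; 2 is the first non-negative integer missing from the set.

2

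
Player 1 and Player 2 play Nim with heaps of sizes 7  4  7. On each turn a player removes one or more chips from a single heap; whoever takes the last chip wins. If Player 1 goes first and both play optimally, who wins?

Write each in binary and XOR column by column:
  111  (7)
  100  (4)
  111  (7)
  ---
  100  (4)
The nim-sum is 4 ≠ 0, so this is an N-position: the player to move can win; Player 1 has a winning move.

Player 1 wins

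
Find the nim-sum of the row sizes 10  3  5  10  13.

Nim-sum: 10 ^ 3 ^ 5 ^ 10 ^ 13 = 11.

11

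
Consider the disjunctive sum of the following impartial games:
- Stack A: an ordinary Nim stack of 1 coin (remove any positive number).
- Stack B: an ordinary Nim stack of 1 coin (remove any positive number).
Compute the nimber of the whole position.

Stack A is a plain Nim stack of size 1, so its Grundy value is 1.
Stack B is a plain Nim stack of size 1, so its Grundy value is 1.
By the Sprague-Grundy theorem, the Grundy value of a sum of independent games is the XOR of the component values.
Combined value = 1 XOR 1 = 0.

0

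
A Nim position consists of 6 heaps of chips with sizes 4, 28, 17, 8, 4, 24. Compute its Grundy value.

Nim-sum: 4 XOR 28 XOR 17 XOR 8 XOR 4 XOR 24 = 29.

29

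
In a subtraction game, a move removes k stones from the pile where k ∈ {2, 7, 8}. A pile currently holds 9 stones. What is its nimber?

2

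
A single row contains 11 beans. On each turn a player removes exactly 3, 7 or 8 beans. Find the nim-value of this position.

Compute g(0), g(1), … for moves {3, 7, 8}:
g(0) = mex{} = 0
g(1) = mex{} = 0
g(2) = mex{} = 0
g(3) = mex{0} = 1
g(4) = mex{0} = 1
g(5) = mex{0} = 1
g(6) = mex{1} = 0
g(7) = mex{0,1} = 2
g(8) = mex{0,1} = 2
g(9) = mex{0} = 1
g(10) = mex{0,1,2} = 3
g(11) = mex{1,2} = 0
So g(11) = 0.

0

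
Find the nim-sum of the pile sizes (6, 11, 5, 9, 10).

Compute the nim-sum pairwise:
6 ^ 11 = 13
13 ^ 5 = 8
8 ^ 9 = 1
1 ^ 10 = 11

11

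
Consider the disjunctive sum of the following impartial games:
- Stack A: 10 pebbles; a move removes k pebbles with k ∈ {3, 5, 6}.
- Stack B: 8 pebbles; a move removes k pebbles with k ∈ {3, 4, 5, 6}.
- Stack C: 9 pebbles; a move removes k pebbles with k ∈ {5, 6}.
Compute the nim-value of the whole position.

Grundy values for stack A (subtraction set {3, 5, 6}):
g(0) = mex{} = 0
g(1) = mex{} = 0
g(2) = mex{} = 0
g(3) = mex{0} = 1
g(4) = mex{0} = 1
g(5) = mex{0} = 1
g(6) = mex{0,1} = 2
g(7) = mex{0,1} = 2
g(8) = mex{0,1} = 2
g(9) = mex{1,2} = 0
g(10) = mex{1,2} = 0
So g(10) = 0.
Grundy values for stack B (subtraction set {3, 4, 5, 6}):
g(0) = mex{} = 0
g(1) = mex{} = 0
g(2) = mex{} = 0
g(3) = mex{0} = 1
g(4) = mex{0} = 1
g(5) = mex{0} = 1
g(6) = mex{0,1} = 2
g(7) = mex{0,1} = 2
g(8) = mex{0,1} = 2
So g(8) = 2.
For stack C, compute g(0), g(1), … with moves {5, 6}:
k:     0  1  2  3  4  5  6  7  8  9
g(k):  0  0  0  0  0  1  1  1  1  1
So g(9) = 1.
By the Sprague-Grundy theorem, the Grundy value of a sum of independent games is the XOR of the component values.
Combined value = 0 ⊕ 2 ⊕ 1 = 3.

3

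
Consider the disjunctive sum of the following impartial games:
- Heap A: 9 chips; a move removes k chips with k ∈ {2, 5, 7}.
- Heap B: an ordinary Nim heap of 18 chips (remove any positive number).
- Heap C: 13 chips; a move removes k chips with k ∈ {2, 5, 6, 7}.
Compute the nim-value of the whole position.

16

Grundy values for heap A (subtraction set {2, 5, 7}):
g(0) = mex{} = 0
g(1) = mex{} = 0
g(2) = mex{0} = 1
g(3) = mex{0} = 1
g(4) = mex{1} = 0
g(5) = mex{0,1} = 2
g(6) = mex{0} = 1
g(7) = mex{0,1,2} = 3
g(8) = mex{0,1} = 2
g(9) = mex{0,1,3} = 2
So g(9) = 2.
Heap B is a plain Nim heap of size 18, so its Grundy value is 18.
Build the Grundy sequence for heap C with g(k) = mex{g(k−s) : s ∈ {2, 5, 6, 7}, s ≤ k}:
k:     0  1  2  3  4  5  6  7  8  9 10 11 12 13
g(k):  0  0  1  1  0  2  1  3  2  2  3  3  0  0
So g(13) = 0.
The value of a disjunctive sum is the nim-sum of the parts.
Combined value = 2 XOR 18 XOR 0 = 16.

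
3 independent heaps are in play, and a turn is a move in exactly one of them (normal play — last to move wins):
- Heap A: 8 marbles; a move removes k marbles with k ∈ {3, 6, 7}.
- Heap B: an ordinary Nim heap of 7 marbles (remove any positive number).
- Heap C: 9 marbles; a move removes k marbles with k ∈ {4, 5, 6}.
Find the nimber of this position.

7

For heap A, compute g(0), g(1), … with moves {3, 6, 7}:
k:     0  1  2  3  4  5  6  7  8
g(k):  0  0  0  1  1  1  2  2  2
So g(8) = 2.
Heap B is a plain Nim heap of size 7, so its Grundy value is 7.
Grundy values for heap C (subtraction set {4, 5, 6}):
g(0) = mex{} = 0
g(1) = mex{} = 0
g(2) = mex{} = 0
g(3) = mex{} = 0
g(4) = mex{0} = 1
g(5) = mex{0} = 1
g(6) = mex{0} = 1
g(7) = mex{0} = 1
g(8) = mex{0,1} = 2
g(9) = mex{0,1} = 2
So g(9) = 2.
By the Sprague-Grundy theorem, the Grundy value of a sum of independent games is the XOR of the component values.
Combined value = 2 ⊕ 7 ⊕ 2 = 7.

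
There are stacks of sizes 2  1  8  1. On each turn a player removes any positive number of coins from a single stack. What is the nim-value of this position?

Compute the nim-sum pairwise:
2 XOR 1 = 3
3 XOR 8 = 11
11 XOR 1 = 10

10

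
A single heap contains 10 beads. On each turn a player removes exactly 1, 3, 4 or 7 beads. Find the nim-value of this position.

0

Build the Grundy sequence with g(k) = mex{g(k−s) : s ∈ {1, 3, 4, 7}, s ≤ k}:
g(0) = mex{} = 0
g(1) = mex{0} = 1
g(2) = mex{1} = 0
g(3) = mex{0} = 1
g(4) = mex{0,1} = 2
g(5) = mex{0,1,2} = 3
g(6) = mex{0,1,3} = 2
g(7) = mex{0,1,2} = 3
g(8) = mex{1,2,3} = 0
g(9) = mex{0,2,3} = 1
g(10) = mex{1,2,3} = 0
So g(10) = 0.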